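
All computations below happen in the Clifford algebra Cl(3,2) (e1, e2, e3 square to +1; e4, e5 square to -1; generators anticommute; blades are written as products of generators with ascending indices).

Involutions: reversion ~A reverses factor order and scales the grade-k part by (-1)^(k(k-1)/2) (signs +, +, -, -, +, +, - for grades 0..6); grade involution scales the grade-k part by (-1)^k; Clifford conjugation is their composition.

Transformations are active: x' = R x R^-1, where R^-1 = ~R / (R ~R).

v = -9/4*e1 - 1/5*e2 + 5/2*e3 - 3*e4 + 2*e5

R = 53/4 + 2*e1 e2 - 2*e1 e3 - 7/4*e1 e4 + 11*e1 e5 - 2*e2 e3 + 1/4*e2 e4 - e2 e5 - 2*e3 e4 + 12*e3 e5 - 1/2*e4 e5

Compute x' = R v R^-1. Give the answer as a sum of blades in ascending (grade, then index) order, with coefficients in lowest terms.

~R = 53/4 - 2*e1 e2 + 2*e1 e3 + 7/4*e1 e4 - 11*e1 e5 + 2*e2 e3 - 1/4*e2 e4 + e2 e5 + 2*e3 e4 - 12*e3 e5 + 1/2*e4 e5, and R ~R = -1365/16, so R^-1 = ~R / (-1365/16).
R v = -4997/80*e1 - 2/5*e2 - 71/40*e3 - 3011/80*e4 + 451/20*e5 + 91/10*e1 e2 e3 - 553/80*e1 e2 e4 + 169/20*e1 e2 e5 + 119/8*e1 e3 e4 - 117/2*e1 e3 e5 + 245/8*e1 e4 e5 + 231/40*e2 e3 e4 - 39/10*e2 e3 e5 - 12/5*e2 e4 e5 + 123/4*e3 e4 e5
Answer: 45907/9100*e1 - 18023/4550*e2 + 61679/4550*e3 - 113/182*e4 - 34213/2275*e5


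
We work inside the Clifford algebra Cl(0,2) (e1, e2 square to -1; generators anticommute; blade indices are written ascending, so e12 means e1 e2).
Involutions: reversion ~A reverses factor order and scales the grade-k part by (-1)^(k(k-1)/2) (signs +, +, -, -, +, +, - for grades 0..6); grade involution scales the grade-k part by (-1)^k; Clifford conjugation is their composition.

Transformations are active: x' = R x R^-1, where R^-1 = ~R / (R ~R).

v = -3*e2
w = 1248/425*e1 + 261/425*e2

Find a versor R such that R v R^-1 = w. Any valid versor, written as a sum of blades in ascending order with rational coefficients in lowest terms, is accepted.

Key observation: q(v) = q(w) = -9 (sandwiches preserve the norm), so R = v + w = 1248/425*e1 - 1014/425*e2 works whenever it is invertible — the component of v along it is kept and (v - w)/2 reverses, sending v to w.
Answer: 1248/425*e1 - 1014/425*e2


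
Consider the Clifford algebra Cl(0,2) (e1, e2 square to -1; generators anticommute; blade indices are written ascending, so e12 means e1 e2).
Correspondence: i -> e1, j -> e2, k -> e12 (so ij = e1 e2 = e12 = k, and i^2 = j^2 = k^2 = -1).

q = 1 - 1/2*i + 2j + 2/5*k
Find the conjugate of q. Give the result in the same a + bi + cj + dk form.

In blades: q = 1 - 1/2*e1 + 2*e2 + 2/5*e12.
Conjugation here is Clifford conjugation: the scalar is fixed and the grade-1 and grade-2 blades all flip sign, giving 1 + 1/2*e1 - 2*e2 - 2/5*e12; translating back:
Answer: 1 + 1/2*i - 2j - 2/5*k


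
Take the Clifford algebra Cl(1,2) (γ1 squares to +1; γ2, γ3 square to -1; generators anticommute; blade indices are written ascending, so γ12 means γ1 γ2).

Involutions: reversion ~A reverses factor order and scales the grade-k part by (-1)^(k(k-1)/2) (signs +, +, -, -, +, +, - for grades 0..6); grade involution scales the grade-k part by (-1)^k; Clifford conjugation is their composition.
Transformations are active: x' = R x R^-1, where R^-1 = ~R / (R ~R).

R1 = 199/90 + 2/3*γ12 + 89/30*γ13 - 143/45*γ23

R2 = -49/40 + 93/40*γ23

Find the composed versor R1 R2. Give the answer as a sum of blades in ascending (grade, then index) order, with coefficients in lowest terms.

Distribute over the terms of R2 (each basis-blade product reordered to ascending indices, repeated generators contracted through their squares):
R1 (-49/40) = -9751/3600 - 49/60*γ12 - 4361/1200*γ13 + 7007/1800*γ23
R1 (93/40*γ23) = 4433/600 + 2759/400*γ12 - 31/20*γ13 + 6169/1200*γ23
Summing the partial products and collecting blades:
Answer: 16847/3600 + 7297/1200*γ12 - 6221/1200*γ13 + 32521/3600*γ23


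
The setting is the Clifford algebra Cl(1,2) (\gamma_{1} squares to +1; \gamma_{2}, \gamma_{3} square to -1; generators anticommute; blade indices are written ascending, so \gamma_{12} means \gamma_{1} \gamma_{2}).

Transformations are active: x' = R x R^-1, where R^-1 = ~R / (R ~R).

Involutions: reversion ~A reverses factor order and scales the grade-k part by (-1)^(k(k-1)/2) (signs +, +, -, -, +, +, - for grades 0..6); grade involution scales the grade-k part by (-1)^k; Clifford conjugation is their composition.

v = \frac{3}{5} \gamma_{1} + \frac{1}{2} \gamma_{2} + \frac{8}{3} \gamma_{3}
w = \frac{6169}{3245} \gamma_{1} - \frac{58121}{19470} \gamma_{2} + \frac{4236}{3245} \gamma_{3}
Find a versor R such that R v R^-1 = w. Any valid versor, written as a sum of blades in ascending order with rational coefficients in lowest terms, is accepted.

Here q(v) = q(w) = -\frac{6301}{900}; the classical choice R = v + w = \frac{8116}{3245} \gamma_{1} - \frac{24193}{9735} \gamma_{2} + \frac{38668}{9735} \gamma_{3} then realises v -> w under the sandwich.
Answer: \frac{8116}{3245} \gamma_{1} - \frac{24193}{9735} \gamma_{2} + \frac{38668}{9735} \gamma_{3}


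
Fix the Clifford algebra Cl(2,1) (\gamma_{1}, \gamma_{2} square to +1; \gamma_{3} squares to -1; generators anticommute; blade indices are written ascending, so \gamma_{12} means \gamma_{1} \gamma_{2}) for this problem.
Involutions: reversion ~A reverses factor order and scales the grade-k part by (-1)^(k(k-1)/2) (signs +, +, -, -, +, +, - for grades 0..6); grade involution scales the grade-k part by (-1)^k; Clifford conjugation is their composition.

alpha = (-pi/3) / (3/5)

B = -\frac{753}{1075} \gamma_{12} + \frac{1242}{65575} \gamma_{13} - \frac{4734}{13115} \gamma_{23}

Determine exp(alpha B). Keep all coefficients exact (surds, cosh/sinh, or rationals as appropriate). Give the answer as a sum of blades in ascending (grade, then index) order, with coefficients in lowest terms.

B^2 term by term: the squares give (-\frac{753}{1075})^2*(\gamma_{12})^2 + (\frac{1242}{65575})^2*(\gamma_{13})^2 + (-\frac{4734}{13115})^2*(\gamma_{23})^2 = \frac{567009}{1155625}*(-1) + \frac{1542564}{4300080625}*(+1) + \frac{22410756}{172003225}*(+1) = -\frac{9}{25} (each basis 2-blade squares to minus the product of its generators' squares); cross terms between blades sharing an index anticommute and cancel. So B^2 = -\frac{9}{25}.
B^2 = -\frac{9}{25} — circular case — the even/odd split gives cos and sin: l = \frac{3}{5}, alpha*l = - \frac{\pi}{3}, so exp(alpha B) = cos(- \frac{\pi}{3}) + (sin(- \frac{\pi}{3})/(\frac{3}{5}))*B = \frac{1}{2} + (- \frac{5 \sqrt{3}}{6})*B.
Answer: \frac{1}{2} + \frac{251 \sqrt{3}}{430} \gamma_{12} - \frac{207 \sqrt{3}}{13115} \gamma_{13} + \frac{789 \sqrt{3}}{2623} \gamma_{23}


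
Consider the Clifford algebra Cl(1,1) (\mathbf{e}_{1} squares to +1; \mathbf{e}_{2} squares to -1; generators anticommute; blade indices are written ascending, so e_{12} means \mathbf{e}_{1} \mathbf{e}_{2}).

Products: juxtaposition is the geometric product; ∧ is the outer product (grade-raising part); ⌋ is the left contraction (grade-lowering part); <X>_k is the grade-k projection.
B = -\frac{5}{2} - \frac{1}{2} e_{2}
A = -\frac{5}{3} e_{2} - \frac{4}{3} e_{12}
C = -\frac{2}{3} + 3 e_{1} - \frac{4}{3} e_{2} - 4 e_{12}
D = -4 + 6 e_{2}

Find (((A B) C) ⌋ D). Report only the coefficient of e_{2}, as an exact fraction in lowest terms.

step 1: -\frac{5}{6} - \frac{2}{3} e_{1} + \frac{25}{6} e_{2} + \frac{10}{3} e_{12}
step 2: -\frac{83}{9} - \frac{257}{18} e_{1} - 9 e_{2} - \frac{21}{2} e_{12}
step 3: \frac{818}{9} - \frac{166}{3} e_{2}
Answer: -\frac{166}{3}


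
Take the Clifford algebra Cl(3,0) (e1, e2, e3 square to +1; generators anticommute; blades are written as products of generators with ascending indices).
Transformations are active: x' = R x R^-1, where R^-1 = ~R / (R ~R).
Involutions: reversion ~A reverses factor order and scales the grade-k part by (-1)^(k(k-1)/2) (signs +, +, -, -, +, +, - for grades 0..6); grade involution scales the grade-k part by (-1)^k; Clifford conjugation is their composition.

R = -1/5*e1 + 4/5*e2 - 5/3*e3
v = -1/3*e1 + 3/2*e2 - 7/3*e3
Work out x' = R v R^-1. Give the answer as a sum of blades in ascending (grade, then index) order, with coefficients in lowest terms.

~R = -1/5*e1 + 4/5*e2 - 5/3*e3, and R ~R = 778/225, so R^-1 = ~R / (778/225).
R v = 232/45 - 1/30*e1 e2 - 4/45*e1 e3 + 19/30*e2 e3
Answer: -307/1167*e1 + 689/778*e2 - 3077/1167*e3


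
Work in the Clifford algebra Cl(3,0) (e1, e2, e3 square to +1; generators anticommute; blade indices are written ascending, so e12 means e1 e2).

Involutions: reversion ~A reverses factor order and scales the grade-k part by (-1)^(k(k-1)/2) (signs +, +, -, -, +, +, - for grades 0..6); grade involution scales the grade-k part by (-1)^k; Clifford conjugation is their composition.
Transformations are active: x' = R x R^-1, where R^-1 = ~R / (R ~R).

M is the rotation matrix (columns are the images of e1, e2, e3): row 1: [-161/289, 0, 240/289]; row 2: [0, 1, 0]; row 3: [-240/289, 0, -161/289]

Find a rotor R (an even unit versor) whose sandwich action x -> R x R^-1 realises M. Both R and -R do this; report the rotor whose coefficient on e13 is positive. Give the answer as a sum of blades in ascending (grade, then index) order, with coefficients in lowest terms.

Method: write R = a + b12*e12 + b13*e13 + b23*e23 with a^2 + b12^2 + b13^2 + b23^2 = 1 (so R^-1 = ~R). Expanding the columns R e_j ~R gives tr M = 4a^2 - 1 and, from the antisymmetric part, M21 - M12 = -4a*b12, M13 - M31 = 4a*b13, M32 - M23 = -4a*b23.
Here tr M = -33/289, so a^2 = (1 + tr M)/4 = 64/289 and a = ±8/17. Taking a = 8/17: M21 - M12 = 0, M13 - M31 = 480/289, M32 - M23 = 0, giving b12 = 0, b13 = 15/17, b23 = 0, i.e. R = 8/17 + 15/17*e13.
Its e13 coefficient is already positive.
Answer: 8/17 + 15/17*e13. Uniqueness: Spin(3) -> SO(3) maps R and -R to the same rotation of trace -33/289; fixing the sign of the e13 coefficient removes the ambiguity.


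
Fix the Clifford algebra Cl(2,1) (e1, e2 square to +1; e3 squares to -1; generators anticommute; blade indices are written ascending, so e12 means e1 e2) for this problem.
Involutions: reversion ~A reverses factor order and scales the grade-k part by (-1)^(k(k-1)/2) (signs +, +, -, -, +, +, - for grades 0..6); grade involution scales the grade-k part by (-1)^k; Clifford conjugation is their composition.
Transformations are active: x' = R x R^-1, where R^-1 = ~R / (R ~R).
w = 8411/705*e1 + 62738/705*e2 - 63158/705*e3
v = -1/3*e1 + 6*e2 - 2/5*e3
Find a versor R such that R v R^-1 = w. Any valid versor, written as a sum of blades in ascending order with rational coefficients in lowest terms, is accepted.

Key observation: q(v) = q(w) = 8089/225 (sandwiches preserve the norm), so R = v + w = 8176/705*e1 + 66968/705*e2 - 12688/141*e3 works whenever it is invertible — the component of v along it is kept and (v - w)/2 reverses, sending v to w.
Answer: 8176/705*e1 + 66968/705*e2 - 12688/141*e3


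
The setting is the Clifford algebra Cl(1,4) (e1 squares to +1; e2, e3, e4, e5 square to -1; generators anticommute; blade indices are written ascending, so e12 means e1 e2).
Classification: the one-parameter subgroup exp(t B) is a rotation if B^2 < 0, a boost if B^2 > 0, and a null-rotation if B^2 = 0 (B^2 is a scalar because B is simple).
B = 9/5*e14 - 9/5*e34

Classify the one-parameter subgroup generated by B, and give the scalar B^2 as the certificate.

B^2 term by term: the squares give (9/5)^2*(e14)^2 + (-9/5)^2*(e34)^2 = 81/25*(+1) + 81/25*(-1) = 0 (each basis 2-blade squares to minus the product of its generators' squares); cross terms between blades sharing an index anticommute and cancel. So B^2 = 0.
Answer: null-rotation, certificate B^2 = 0. The class reads off the invariant scalar 0 directly.


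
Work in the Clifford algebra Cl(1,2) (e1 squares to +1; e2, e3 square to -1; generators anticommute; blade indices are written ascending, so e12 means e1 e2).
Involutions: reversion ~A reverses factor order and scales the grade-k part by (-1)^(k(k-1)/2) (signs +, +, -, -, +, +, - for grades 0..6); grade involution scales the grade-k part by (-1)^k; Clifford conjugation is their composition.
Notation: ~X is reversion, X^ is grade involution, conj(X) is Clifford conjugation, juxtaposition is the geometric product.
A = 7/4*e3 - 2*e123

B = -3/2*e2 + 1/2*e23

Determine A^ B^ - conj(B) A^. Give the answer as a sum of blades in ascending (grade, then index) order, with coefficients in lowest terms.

first term: -e1 - 7/8*e2 + 3*e13 + 21/8*e23
second term: e1 - 7/8*e2 + 3*e13 - 21/8*e23
Answer: -2*e1 + 21/4*e23


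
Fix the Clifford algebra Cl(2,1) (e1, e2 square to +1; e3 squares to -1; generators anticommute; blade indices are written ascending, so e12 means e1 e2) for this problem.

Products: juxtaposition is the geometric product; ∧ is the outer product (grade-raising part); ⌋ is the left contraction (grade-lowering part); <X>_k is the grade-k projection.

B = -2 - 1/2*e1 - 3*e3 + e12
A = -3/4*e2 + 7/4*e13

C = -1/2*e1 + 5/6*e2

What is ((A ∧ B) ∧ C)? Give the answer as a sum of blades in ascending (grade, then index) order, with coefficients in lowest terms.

step 1: 3/2*e2 - 3/8*e12 - 7/2*e13 + 9/4*e23
step 2: 3/4*e12 + 43/24*e123
Answer: 3/4*e12 + 43/24*e123


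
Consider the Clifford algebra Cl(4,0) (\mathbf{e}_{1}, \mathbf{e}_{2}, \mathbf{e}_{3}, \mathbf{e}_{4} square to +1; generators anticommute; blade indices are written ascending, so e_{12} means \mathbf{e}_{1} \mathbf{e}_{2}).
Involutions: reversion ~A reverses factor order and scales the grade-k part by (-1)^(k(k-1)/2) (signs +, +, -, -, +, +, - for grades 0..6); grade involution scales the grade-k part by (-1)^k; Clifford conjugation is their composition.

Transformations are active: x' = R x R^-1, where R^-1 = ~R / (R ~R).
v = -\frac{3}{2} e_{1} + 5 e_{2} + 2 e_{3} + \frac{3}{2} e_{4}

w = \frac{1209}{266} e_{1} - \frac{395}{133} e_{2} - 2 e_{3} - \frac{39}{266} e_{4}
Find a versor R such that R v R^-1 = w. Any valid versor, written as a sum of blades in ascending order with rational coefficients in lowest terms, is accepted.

Here q(v) = q(w) = \frac{67}{2}; the classical choice R = v + w = \frac{405}{133} e_{1} + \frac{270}{133} e_{2} + \frac{180}{133} e_{4} then realises v -> w under the sandwich.
Answer: \frac{405}{133} e_{1} + \frac{270}{133} e_{2} + \frac{180}{133} e_{4}


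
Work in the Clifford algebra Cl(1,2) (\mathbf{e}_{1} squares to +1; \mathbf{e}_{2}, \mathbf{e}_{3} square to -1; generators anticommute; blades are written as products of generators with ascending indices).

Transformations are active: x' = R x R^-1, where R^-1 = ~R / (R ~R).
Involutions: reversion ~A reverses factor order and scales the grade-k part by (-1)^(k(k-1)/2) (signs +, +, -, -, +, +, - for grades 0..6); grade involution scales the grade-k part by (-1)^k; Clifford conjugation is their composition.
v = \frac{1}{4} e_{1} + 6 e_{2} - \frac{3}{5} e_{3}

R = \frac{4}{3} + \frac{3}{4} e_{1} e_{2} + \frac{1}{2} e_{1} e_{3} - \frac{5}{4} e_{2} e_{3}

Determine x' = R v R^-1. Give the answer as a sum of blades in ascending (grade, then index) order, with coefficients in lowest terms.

~R = \frac{4}{3} - \frac{3}{4} e_{1} e_{2} - \frac{1}{2} e_{1} e_{3} + \frac{5}{4} e_{2} e_{3}, and R ~R = \frac{91}{36}, so R^-1 = ~R / (\frac{91}{36}).
R v = -\frac{58}{15} e_{1} + \frac{113}{16} e_{2} - \frac{337}{40} e_{3} - \frac{301}{80} e_{1} e_{2} e_{3}
Answer: -\frac{2213}{3640} e_{1} - \frac{69}{1820} e_{2} - \frac{22041}{3640} e_{3}


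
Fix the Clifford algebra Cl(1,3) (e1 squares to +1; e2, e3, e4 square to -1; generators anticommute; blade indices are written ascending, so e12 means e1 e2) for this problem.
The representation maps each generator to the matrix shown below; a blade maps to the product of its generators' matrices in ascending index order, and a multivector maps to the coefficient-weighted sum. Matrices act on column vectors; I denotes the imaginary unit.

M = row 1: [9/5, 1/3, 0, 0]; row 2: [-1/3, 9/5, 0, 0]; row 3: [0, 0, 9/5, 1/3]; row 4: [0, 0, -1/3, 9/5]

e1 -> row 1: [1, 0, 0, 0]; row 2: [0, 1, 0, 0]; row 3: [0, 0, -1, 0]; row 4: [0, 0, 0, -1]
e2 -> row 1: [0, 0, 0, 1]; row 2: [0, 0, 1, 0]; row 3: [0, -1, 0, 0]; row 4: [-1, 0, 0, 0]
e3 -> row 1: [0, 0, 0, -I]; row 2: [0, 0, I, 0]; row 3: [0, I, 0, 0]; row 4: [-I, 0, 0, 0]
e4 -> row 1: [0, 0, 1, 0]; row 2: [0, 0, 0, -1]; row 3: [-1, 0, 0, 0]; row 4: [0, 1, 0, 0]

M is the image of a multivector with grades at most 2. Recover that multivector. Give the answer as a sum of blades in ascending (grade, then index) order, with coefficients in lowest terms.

Method: the blade images are trace-orthogonal — tr(rho(e_A) rho(e_B)^-1) = 4 if A = B and 0 otherwise — and rho(e_A)^-1 = (e_A)^2 * rho(e_A) with (e_A)^2 = +1 or -1, so the coefficient of e_A in the preimage is (e_A)^2 * tr(M rho(e_A))/4.
Nonzero projections over blades of grade <= 2: 1: (1)^2 = +1, tr(M 1) = 36/5, coefficient 9/5; e24: (e24)^2 = -1, tr(M rho(e24)) = -4/3, coefficient 1/3. Every other blade of grade <= 2 projects to 0.
Answer: 9/5 + 1/3*e24


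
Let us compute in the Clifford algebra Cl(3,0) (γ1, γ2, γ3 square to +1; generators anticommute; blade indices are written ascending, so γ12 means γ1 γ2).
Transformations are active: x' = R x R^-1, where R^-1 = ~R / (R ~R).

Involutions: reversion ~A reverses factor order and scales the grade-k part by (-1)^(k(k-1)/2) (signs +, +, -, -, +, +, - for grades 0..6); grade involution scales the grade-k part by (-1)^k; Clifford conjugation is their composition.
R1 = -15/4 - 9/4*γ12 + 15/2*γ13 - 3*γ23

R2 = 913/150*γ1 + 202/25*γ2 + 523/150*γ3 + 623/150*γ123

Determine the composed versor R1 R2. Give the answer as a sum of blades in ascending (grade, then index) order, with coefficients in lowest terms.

Distribute over the terms of R1 (each basis-blade product reordered to ascending indices, repeated generators contracted through their squares):
(-15/4) R2 = -913/40*γ1 - 303/10*γ2 - 523/40*γ3 - 623/40*γ123
(-9/4*γ12) R2 = -909/50*γ1 + 2739/200*γ2 + 1869/200*γ3 - 1569/200*γ123
(15/2*γ13) R2 = 523/20*γ1 + 623/20*γ2 - 913/20*γ3 - 303/5*γ123
(-3*γ23) R2 = 623/50*γ1 - 523/50*γ2 + 606/25*γ3 - 913/50*γ123
Summing the partial products and collecting blades:
Answer: -479/200*γ1 + 817/200*γ2 - 1257/50*γ3 - 2557/25*γ123


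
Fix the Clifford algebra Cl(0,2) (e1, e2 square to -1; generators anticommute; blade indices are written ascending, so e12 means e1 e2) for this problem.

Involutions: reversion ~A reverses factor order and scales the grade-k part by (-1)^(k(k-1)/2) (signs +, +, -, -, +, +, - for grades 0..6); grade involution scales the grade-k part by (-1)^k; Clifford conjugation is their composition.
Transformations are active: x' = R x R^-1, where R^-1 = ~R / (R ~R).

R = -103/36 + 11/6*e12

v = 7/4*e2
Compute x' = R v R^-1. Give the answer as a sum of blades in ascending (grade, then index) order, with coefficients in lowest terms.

~R = -103/36 - 11/6*e12, and R ~R = 14965/1296, so R^-1 = ~R / (14965/1296).
R v = -77/24*e1 - 721/144*e2
Answer: 23793/14965*e1 + 43771/59860*e2


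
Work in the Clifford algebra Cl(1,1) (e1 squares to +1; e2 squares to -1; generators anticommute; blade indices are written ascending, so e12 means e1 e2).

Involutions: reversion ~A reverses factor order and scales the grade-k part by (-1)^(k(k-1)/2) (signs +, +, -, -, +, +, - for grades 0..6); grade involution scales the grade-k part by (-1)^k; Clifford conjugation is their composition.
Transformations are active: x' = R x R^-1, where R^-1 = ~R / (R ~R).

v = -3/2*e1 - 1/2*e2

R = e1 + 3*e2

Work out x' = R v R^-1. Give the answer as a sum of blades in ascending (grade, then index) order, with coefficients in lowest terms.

~R = e1 + 3*e2, and R ~R = -8, so R^-1 = ~R / (-8).
R v = 4*e12
Answer: 3/2*e1 + 1/2*e2


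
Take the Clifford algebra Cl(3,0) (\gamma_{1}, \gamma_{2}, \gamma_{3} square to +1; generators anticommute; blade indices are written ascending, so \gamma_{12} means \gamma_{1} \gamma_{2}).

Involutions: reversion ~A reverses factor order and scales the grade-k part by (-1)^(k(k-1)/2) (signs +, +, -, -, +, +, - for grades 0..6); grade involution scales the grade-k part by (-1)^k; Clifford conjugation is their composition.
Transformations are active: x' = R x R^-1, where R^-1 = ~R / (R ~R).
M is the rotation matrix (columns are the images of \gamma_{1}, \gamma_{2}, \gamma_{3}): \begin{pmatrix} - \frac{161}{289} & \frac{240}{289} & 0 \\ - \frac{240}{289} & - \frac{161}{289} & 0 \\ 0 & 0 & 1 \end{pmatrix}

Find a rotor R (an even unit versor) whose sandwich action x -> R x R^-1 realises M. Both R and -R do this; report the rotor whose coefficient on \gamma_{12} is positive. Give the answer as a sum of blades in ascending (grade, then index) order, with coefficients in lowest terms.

Method: write R = a + b12*\gamma_{12} + b13*\gamma_{13} + b23*\gamma_{23} with a^2 + b12^2 + b13^2 + b23^2 = 1 (so R^-1 = ~R). Expanding the columns R e_j ~R gives tr M = 4a^2 - 1 and, from the antisymmetric part, M21 - M12 = -4a*b12, M13 - M31 = 4a*b13, M32 - M23 = -4a*b23.
Here tr M = -\frac{33}{289}, so a^2 = (1 + tr M)/4 = \frac{64}{289} and a = ±\frac{8}{17}. Taking a = \frac{8}{17}: M21 - M12 = -\frac{480}{289}, M13 - M31 = 0, M32 - M23 = 0, giving b12 = \frac{15}{17}, b13 = 0, b23 = 0, i.e. R = \frac{8}{17} + \frac{15}{17} \gamma_{12}.
Its \gamma_{12} coefficient is already positive.
Answer: \frac{8}{17} + \frac{15}{17} \gamma_{12}. Key observation: the double cover Spin(3) -> SO(3) sends R and -R to the same matrix (trace -\frac{33}{289} here), so the stated sign of the \gamma_{12} coefficient is what selects one sheet.


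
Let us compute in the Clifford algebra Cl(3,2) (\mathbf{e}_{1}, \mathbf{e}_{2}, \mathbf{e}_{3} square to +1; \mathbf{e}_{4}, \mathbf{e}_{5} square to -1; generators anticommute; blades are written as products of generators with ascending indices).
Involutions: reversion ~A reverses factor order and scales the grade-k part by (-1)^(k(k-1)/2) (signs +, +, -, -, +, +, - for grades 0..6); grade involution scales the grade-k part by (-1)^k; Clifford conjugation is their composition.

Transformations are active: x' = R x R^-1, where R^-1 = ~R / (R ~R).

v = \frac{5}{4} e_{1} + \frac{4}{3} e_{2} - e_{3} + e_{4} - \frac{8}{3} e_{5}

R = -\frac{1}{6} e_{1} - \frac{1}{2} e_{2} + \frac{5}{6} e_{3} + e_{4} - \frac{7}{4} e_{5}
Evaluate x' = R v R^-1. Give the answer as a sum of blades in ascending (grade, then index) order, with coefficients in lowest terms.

~R = -\frac{1}{6} e_{1} - \frac{1}{2} e_{2} + \frac{5}{6} e_{3} + e_{4} - \frac{7}{4} e_{5}, and R ~R = -\frac{445}{144}, so R^-1 = ~R / (-\frac{445}{144}).
R v = -\frac{59}{8} + \frac{29}{72} e_{1} e_{2} - \frac{7}{8} e_{1} e_{3} - \frac{17}{12} e_{1} e_{4} + \frac{379}{144} e_{1} e_{5} - \frac{11}{18} e_{2} e_{3} - \frac{11}{6} e_{2} e_{4} + \frac{11}{3} e_{2} e_{5} + \frac{11}{6} e_{3} e_{4} - \frac{143}{36} e_{3} e_{5} - \frac{11}{12} e_{4} e_{5}
Answer: -\frac{3641}{1780} e_{1} - \frac{4966}{1335} e_{2} + \frac{443}{89} e_{3} + \frac{1679}{445} e_{4} - \frac{7591}{1335} e_{5}


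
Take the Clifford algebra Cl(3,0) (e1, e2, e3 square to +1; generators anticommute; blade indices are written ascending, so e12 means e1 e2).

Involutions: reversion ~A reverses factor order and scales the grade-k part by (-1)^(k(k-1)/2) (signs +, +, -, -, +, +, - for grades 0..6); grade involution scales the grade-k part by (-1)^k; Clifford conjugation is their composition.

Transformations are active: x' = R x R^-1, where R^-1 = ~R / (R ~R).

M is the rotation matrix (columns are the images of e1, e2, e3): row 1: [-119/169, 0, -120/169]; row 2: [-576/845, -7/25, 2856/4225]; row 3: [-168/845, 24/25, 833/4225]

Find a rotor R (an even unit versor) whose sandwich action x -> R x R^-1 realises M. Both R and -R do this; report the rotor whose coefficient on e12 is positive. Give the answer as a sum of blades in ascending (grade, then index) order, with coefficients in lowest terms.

Method: write R = a + b12*e12 + b13*e13 + b23*e23 with a^2 + b12^2 + b13^2 + b23^2 = 1 (so R^-1 = ~R). Expanding the columns R e_j ~R gives tr M = 4a^2 - 1 and, from the antisymmetric part, M21 - M12 = -4a*b12, M13 - M31 = 4a*b13, M32 - M23 = -4a*b23.
Here tr M = -133/169, so a^2 = (1 + tr M)/4 = 9/169 and a = ±3/13. Taking a = 3/13: M21 - M12 = -576/845, M13 - M31 = -432/845, M32 - M23 = 48/169, giving b12 = 48/65, b13 = -36/65, b23 = -4/13, i.e. R = 3/13 + 48/65*e12 - 36/65*e13 - 4/13*e23.
Its e12 coefficient is already positive.
Answer: 3/13 + 48/65*e12 - 36/65*e13 - 4/13*e23. Sheet selection: the two-to-one cover makes ±R indistinguishable at the matrix level (trace -133/169), so uniqueness comes from the required sign on e12.


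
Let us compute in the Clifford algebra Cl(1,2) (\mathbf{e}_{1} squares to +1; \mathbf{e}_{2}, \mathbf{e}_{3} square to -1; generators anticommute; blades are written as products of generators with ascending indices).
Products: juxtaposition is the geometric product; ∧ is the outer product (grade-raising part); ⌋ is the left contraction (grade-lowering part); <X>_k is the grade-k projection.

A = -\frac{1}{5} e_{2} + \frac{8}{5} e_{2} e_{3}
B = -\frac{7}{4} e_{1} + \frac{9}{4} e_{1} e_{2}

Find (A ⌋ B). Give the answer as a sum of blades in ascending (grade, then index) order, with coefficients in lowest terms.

step 1: -\frac{9}{20} e_{1}
Answer: -\frac{9}{20} e_{1}


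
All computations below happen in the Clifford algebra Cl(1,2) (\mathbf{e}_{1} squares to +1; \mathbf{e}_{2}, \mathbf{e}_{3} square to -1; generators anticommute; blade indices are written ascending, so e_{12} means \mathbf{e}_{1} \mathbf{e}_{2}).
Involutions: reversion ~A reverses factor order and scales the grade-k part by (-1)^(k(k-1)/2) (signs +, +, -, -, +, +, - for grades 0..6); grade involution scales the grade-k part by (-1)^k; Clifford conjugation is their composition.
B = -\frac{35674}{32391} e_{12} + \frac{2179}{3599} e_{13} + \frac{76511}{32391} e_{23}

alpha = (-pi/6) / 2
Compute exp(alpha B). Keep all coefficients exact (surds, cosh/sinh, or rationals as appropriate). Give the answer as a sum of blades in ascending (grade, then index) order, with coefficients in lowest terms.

B^2 term by term: the squares give (-\frac{35674}{32391})^2*(e_{12})^2 + (\frac{2179}{3599})^2*(e_{13})^2 + (\frac{76511}{32391})^2*(e_{23})^2 = \frac{1272634276}{1049176881}*(+1) + \frac{4748041}{12952801}*(+1) + \frac{5853933121}{1049176881}*(-1) = -4 (each basis 2-blade squares to minus the product of its generators' squares); cross terms between blades sharing an index anticommute and cancel. So B^2 = -4.
B^2 = -4 — B^2 < 0, so the exponential closes trigonometrically: l = 2, alpha*l = - \frac{\pi}{6}, so exp(alpha B) = cos(- \frac{\pi}{6}) + (sin(- \frac{\pi}{6})/2)*B = \frac{\sqrt{3}}{2} + (- \frac{1}{4})*B.
Answer: \frac{\sqrt{3}}{2} + \frac{17837}{64782} e_{12} - \frac{2179}{14396} e_{13} - \frac{76511}{129564} e_{23}


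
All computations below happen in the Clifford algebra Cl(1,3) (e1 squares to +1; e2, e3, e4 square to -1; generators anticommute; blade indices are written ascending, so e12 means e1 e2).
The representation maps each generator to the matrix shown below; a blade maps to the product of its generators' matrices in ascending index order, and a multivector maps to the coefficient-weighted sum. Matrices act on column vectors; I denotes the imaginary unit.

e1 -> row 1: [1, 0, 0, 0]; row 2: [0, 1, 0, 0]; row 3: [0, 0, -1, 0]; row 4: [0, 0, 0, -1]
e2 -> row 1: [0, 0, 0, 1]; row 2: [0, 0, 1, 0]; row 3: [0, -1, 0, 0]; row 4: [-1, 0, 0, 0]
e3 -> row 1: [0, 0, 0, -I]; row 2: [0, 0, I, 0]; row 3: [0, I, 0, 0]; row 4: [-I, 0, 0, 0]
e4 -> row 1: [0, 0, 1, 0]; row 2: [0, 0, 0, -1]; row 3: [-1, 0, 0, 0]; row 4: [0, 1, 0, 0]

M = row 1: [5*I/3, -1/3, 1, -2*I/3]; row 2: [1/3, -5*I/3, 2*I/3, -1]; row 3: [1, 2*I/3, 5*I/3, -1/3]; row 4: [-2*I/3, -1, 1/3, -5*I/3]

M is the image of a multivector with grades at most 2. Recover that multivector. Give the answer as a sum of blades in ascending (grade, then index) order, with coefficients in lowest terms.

Method: the blade images are trace-orthogonal — tr(rho(e_A) rho(e_B)^-1) = 4 if A = B and 0 otherwise — and rho(e_A)^-1 = (e_A)^2 * rho(e_A) with (e_A)^2 = +1 or -1, so the coefficient of e_A in the preimage is (e_A)^2 * tr(M rho(e_A))/4.
Nonzero projections over blades of grade <= 2: e3: (e3)^2 = -1, tr(M rho(e3)) = -8/3, coefficient 2/3; e14: (e14)^2 = +1, tr(M rho(e14)) = 4, coefficient 1; e23: (e23)^2 = -1, tr(M rho(e23)) = 20/3, coefficient -5/3; e24: (e24)^2 = -1, tr(M rho(e24)) = 4/3, coefficient -1/3. Every other blade of grade <= 2 projects to 0.
Answer: 2/3*e3 + e14 - 5/3*e23 - 1/3*e24


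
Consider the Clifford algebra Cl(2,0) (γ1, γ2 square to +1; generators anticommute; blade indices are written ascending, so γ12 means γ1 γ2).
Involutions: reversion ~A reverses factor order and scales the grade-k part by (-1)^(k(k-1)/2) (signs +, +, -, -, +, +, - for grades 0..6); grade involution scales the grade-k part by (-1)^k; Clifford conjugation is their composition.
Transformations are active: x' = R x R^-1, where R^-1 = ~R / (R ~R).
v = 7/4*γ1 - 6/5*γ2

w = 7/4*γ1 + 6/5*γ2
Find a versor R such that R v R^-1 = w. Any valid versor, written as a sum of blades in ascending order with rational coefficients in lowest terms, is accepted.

Equal squares first: v^2 = w^2 = 1801/400. Then v + w = 7/2*γ1 is a versor taking v to w, provided it is invertible.
Answer: 7/2*γ1


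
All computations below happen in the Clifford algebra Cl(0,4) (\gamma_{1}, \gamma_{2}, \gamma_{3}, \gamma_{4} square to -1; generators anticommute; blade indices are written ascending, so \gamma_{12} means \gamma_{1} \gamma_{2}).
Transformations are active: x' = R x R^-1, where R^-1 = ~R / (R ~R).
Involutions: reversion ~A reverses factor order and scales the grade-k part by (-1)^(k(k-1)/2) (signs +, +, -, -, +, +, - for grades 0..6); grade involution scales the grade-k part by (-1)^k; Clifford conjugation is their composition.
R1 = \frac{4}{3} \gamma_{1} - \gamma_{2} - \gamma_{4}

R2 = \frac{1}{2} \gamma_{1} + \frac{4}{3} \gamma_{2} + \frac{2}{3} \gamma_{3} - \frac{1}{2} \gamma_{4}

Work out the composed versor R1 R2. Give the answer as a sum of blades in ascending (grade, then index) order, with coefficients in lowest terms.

Distribute over the terms of R1 (each basis-blade product reordered to ascending indices, repeated generators contracted through their squares):
(\frac{4}{3} \gamma_{1}) R2 = -\frac{2}{3} + \frac{16}{9} \gamma_{12} + \frac{8}{9} \gamma_{13} - \frac{2}{3} \gamma_{14}
(-\gamma_{2}) R2 = \frac{4}{3} + \frac{1}{2} \gamma_{12} - \frac{2}{3} \gamma_{23} + \frac{1}{2} \gamma_{24}
(-\gamma_{4}) R2 = -\frac{1}{2} + \frac{1}{2} \gamma_{14} + \frac{4}{3} \gamma_{24} + \frac{2}{3} \gamma_{34}
Summing the partial products and collecting blades:
Answer: \frac{1}{6} + \frac{41}{18} \gamma_{12} + \frac{8}{9} \gamma_{13} - \frac{1}{6} \gamma_{14} - \frac{2}{3} \gamma_{23} + \frac{11}{6} \gamma_{24} + \frac{2}{3} \gamma_{34}


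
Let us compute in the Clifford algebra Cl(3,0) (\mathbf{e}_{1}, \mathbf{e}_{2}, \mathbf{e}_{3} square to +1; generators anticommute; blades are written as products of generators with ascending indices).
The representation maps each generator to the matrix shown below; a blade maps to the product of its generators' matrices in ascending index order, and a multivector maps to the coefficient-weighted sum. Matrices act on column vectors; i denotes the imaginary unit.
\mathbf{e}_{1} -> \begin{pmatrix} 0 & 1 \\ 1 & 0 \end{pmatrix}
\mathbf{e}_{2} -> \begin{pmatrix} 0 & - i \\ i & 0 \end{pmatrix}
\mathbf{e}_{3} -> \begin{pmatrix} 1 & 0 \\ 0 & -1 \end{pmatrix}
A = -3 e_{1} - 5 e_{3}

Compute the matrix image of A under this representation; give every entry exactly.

M = (-3)*rho(e_{1}) + (-5)*rho(e_{3}), summed entrywise:
Answer: \begin{pmatrix} -5 & -3 \\ -3 & 5 \end{pmatrix}


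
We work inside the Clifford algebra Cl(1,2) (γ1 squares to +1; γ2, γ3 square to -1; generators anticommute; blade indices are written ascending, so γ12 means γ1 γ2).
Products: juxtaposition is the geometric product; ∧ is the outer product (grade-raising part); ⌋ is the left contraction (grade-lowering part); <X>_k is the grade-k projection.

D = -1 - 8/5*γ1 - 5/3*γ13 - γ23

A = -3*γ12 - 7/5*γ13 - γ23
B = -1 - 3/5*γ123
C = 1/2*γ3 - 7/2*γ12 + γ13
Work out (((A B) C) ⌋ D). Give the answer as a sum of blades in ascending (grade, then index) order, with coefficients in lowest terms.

step 1: -3/5*γ1 - 21/25*γ2 + 9/5*γ3 + 3*γ12 + 7/5*γ13 + γ23
step 2: -10 + 101/25*γ1 + 8/5*γ2 - 3/5*γ3 - γ12 - 19/5*γ13 - 208/25*γ23 - 99/25*γ123
step 3: 581/375 + 17*γ1 + 3/5*γ2 - 77/15*γ3 + 50/3*γ13 + 10*γ23
Answer: 581/375 + 17*γ1 + 3/5*γ2 - 77/15*γ3 + 50/3*γ13 + 10*γ23


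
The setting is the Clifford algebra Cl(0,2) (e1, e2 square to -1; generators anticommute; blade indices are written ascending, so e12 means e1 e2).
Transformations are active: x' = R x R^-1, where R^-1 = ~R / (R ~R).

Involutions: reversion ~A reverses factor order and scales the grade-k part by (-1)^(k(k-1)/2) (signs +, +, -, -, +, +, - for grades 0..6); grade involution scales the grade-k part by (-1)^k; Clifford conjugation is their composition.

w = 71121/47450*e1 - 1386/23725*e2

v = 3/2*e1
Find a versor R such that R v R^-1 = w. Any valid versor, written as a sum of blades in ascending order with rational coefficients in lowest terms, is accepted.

Here q(v) = q(w) = -9/4; the classical choice R = v + w = 71148/23725*e1 - 1386/23725*e2 then realises v -> w under the sandwich.
Answer: 71148/23725*e1 - 1386/23725*e2


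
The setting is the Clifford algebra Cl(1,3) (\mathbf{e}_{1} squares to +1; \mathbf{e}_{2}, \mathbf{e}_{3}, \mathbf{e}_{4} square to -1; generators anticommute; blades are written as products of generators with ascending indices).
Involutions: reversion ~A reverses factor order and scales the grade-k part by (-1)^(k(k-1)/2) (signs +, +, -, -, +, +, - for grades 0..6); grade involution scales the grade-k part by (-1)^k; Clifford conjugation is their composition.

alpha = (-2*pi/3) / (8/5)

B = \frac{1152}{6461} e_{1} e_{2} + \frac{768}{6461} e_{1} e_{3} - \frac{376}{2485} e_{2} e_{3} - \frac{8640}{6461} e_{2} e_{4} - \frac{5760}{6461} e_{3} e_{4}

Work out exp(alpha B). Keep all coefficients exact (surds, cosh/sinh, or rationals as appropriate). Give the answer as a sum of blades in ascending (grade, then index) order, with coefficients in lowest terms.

B^2 term by term: the squares give (\frac{1152}{6461})^2*(e_{1} e_{2})^2 + (\frac{768}{6461})^2*(e_{1} e_{3})^2 + (-\frac{376}{2485})^2*(e_{2} e_{3})^2 + (-\frac{8640}{6461})^2*(e_{2} e_{4})^2 + (-\frac{5760}{6461})^2*(e_{3} e_{4})^2 = \frac{1327104}{41744521}*(+1) + \frac{589824}{41744521}*(+1) + \frac{141376}{6175225}*(-1) + \frac{74649600}{41744521}*(-1) + \frac{33177600}{41744521}*(-1) = -\frac{64}{25} (each basis 2-blade squares to minus the product of its generators' squares); cross terms between blades sharing an index anticommute and cancel; the commuting (index-disjoint) pairs give grade-4 terms 2*c*c'*(blade product), which cancel blade by blade — e_{1} e_{2} e_{3} e_{4}: -\frac{13271040}{41744521} + \frac{13271040}{41744521} = 0 — confirming B is simple. So B^2 = -\frac{64}{25}.
B^2 = -\frac{64}{25} — B^2 < 0, so the exponential closes trigonometrically: l = \frac{8}{5}, alpha*l = - \frac{2 \pi}{3}, so exp(alpha B) = cos(- \frac{2 \pi}{3}) + (sin(- \frac{2 \pi}{3})/(\frac{8}{5}))*B = - \frac{1}{2} + (- \frac{5 \sqrt{3}}{16})*B.
Answer: - \frac{1}{2} - \frac{360 \sqrt{3}}{6461} e_{1} e_{2} - \frac{240 \sqrt{3}}{6461} e_{1} e_{3} + \frac{47 \sqrt{3}}{994} e_{2} e_{3} + \frac{2700 \sqrt{3}}{6461} e_{2} e_{4} + \frac{1800 \sqrt{3}}{6461} e_{3} e_{4}


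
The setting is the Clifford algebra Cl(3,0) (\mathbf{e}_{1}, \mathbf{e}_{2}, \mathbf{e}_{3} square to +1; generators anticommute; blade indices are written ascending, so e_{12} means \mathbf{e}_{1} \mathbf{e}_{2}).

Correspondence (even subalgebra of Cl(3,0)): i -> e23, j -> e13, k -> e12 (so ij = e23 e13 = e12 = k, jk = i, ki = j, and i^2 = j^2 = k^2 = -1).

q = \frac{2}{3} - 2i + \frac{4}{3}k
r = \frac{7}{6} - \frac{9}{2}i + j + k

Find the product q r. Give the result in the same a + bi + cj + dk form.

In blades: q = \frac{2}{3} + \frac{4}{3} e_{12} - 2 e_{23}, r = \frac{7}{6} + e_{12} + e_{13} - \frac{9}{2} e_{23}.
Distribute q over r term by term (generator squares from the signature, products reordered to ascending indices): (\frac{2}{3})*r = \frac{7}{9} + \frac{2}{3} e_{12} + \frac{2}{3} e_{13} - 3 e_{23}; (\frac{4}{3} e_{12})*r = -\frac{4}{3} + \frac{14}{9} e_{12} - 6 e_{13} - \frac{4}{3} e_{23}; (-2 e_{23})*r = -9 - 2 e_{12} + 2 e_{13} - \frac{7}{3} e_{23}.
Sum: -\frac{86}{9} + \frac{2}{9} e_{12} - \frac{10}{3} e_{13} - \frac{20}{3} e_{23}; translating back through the correspondence:
Answer: -\frac{86}{9} - \frac{20}{3}i - \frac{10}{3}j + \frac{2}{9}k


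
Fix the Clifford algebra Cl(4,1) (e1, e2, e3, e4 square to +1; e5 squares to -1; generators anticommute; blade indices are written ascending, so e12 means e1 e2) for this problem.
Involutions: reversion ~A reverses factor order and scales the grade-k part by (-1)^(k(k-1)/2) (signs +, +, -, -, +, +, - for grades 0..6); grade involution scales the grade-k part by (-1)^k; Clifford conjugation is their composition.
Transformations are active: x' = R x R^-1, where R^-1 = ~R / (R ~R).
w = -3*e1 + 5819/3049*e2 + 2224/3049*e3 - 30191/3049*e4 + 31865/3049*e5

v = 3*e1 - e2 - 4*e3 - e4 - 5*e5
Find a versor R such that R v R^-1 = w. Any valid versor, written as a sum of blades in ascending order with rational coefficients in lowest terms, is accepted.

Equal squares first: v^2 = w^2 = 2. Then v + w = 2770/3049*e2 - 9972/3049*e3 - 33240/3049*e4 + 16620/3049*e5 is a versor taking v to w, provided it is invertible.
Answer: 2770/3049*e2 - 9972/3049*e3 - 33240/3049*e4 + 16620/3049*e5


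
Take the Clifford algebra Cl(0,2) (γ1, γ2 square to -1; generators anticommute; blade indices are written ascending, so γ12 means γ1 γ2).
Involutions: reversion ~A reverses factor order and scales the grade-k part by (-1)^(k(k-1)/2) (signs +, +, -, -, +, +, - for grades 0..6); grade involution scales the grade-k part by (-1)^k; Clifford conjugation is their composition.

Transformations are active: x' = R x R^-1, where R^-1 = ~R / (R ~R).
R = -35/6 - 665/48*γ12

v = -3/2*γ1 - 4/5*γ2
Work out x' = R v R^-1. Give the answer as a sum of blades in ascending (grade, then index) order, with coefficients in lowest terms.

~R = -35/6 + 665/48*γ12, and R ~R = 520625/2304, so R^-1 = ~R / (520625/2304).
R v = -7/3*γ1 + 2443/96*γ2
Answer: 6887/4250*γ1 - 1092/2125*γ2


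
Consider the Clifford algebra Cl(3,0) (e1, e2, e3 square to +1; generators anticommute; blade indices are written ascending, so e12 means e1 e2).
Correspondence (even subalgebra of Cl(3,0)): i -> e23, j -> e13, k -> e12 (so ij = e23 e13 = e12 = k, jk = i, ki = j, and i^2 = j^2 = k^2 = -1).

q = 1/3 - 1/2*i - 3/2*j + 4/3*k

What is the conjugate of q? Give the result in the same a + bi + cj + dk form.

In blades: q = 1/3 + 4/3*e12 - 3/2*e13 - 1/2*e23.
Quaternion conjugation is reversion on the even subalgebra: the scalar is fixed and every grade-2 blade flips sign, giving 1/3 - 4/3*e12 + 3/2*e13 + 1/2*e23; translating back:
Answer: 1/3 + 1/2*i + 3/2*j - 4/3*k


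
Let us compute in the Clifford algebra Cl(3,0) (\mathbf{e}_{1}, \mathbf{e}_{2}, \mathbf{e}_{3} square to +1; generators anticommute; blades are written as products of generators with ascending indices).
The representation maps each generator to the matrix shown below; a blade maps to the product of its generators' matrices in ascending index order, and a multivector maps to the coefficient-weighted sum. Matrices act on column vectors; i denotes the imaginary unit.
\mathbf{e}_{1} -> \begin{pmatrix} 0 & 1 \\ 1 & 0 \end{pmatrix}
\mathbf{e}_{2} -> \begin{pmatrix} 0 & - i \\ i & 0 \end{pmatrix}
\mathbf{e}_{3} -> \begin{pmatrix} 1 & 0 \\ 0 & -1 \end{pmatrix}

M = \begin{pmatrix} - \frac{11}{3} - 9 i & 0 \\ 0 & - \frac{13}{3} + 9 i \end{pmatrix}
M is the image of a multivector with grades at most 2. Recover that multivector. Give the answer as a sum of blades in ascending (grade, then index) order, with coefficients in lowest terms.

Method: 1, rho(e_{1}), rho(e_{2}), rho(e_{3}) form a trace-orthogonal basis of the 2x2 complex matrices (tr(X Y) = 2 if X = Y, else 0), so M = m0*1 + m1*rho(e_{1}) + m2*rho(e_{2}) + m3*rho(e_{3}) with m0 = tr(M)/2 = -4, m1 = tr(M rho(e_{1}))/2 = 0, m2 = tr(M rho(e_{2}))/2 = 0, m3 = tr(M rho(e_{3}))/2 = \frac{1}{3} - 9 i.
Multiplying table entries, the bivector images are rho(e_{1} e_{2}) = i*rho(e_{3}), rho(e_{1} e_{3}) = -i*rho(e_{2}), rho(e_{2} e_{3}) = i*rho(e_{1}); with real blade coefficients the real parts of m0..m3 are the coefficients of 1, e_{1}, e_{2}, e_{3} and the imaginary parts give the bivectors (e_{2} e_{3}: Im m1, e_{1} e_{3}: -Im m2, e_{1} e_{2}: Im m3).
Answer: -4 + \frac{1}{3} e_{3} - 9 e_{1} e_{2}
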